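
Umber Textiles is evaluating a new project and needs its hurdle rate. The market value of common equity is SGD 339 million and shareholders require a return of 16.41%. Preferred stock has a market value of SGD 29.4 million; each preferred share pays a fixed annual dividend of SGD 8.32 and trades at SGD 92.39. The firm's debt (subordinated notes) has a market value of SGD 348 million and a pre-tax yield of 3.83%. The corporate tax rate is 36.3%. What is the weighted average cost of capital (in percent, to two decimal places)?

Cost of preferred: Rp = 8.32 / 92.39 = 9.0053%.
Total capital V = 339 + 29.4 + 348 = 716.4.
Equity: weight = 339/716.4 = 0.4732; cost = 16.41%.
Preferred: weight = 29.4/716.4 = 0.0410; cost = 9.0053%.
Subordinated notes: weight = 348/716.4 = 0.4858; after-tax cost = 3.83% × (1 − 36.3%) = 2.4397%.
WACC = 0.4732 × 16.4100% + 0.0410 × 9.0053% + 0.4858 × 2.4397% = 9.3199%.

9.32%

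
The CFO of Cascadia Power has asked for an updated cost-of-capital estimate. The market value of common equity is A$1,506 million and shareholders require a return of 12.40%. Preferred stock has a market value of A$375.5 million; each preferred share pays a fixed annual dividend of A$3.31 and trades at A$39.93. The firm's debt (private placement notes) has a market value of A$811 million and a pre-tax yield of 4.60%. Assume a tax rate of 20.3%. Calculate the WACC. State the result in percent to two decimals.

Cost of preferred: Rp = 3.31 / 39.93 = 8.2895%.
Total capital V = 1506 + 375.5 + 811 = 2692.5.
Equity: weight = 1506/2692.5 = 0.5593; cost = 12.4%.
Preferred: weight = 375.5/2692.5 = 0.1395; cost = 8.2895%.
Private placement notes: weight = 811/2692.5 = 0.3012; after-tax cost = 4.6% × (1 − 20.3%) = 3.6662%.
WACC = 0.5593 × 12.4000% + 0.1395 × 8.2895% + 0.3012 × 3.6662% = 9.1961%.

9.20%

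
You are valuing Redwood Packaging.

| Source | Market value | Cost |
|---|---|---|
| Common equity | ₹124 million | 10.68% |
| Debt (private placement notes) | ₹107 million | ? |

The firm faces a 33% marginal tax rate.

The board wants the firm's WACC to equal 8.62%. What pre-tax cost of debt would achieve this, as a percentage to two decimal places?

9.30%

Total capital V = 124 + 107 = 231.
Equity weight = 124/231 = 0.5368.
Private placement notes weight = 107/231 = 0.4632.
Equity contribution = 0.5368 × 10.68% = 5.7330%.
Remaining for debt = 8.62% − 5.7330% = 2.8870%.
Rd × (1 − 33%) × 0.4632 = 2.8870%  ⇒  Rd = 9.3026%.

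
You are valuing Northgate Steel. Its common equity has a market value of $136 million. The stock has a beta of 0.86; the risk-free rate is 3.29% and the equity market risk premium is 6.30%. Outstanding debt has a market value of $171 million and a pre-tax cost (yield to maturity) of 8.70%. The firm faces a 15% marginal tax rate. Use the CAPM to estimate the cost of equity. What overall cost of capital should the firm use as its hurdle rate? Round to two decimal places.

7.98%

Cost of equity via CAPM: Re = 3.29% + 0.86 × 6.3% = 8.7080%.
Total capital V = 136 + 171 = 307.
Equity: weight = 136/307 = 0.4430; cost = 8.708%.
Debt: weight = 171/307 = 0.5570; after-tax cost = 8.7% × (1 − 15%) = 7.3950%.
WACC = 0.4430 × 8.7080% + 0.5570 × 7.3950% = 7.9767%.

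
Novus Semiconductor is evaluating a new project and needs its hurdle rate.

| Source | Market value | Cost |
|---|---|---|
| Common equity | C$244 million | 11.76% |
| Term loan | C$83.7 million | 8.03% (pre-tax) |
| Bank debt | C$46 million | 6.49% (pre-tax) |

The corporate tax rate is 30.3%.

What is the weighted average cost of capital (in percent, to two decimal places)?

Total capital V = 244 + 83.7 + 46 = 373.7.
Equity: weight = 244/373.7 = 0.6529; cost = 11.76%.
Term loan: weight = 83.7/373.7 = 0.2240; after-tax cost = 8.03% × (1 − 30.3%) = 5.5969%.
Bank debt: weight = 46/373.7 = 0.1231; after-tax cost = 6.49% × (1 − 30.3%) = 4.5235%.
WACC = 0.6529 × 11.7600% + 0.2240 × 5.5969% + 0.1231 × 4.5235% = 9.4889%.

9.49%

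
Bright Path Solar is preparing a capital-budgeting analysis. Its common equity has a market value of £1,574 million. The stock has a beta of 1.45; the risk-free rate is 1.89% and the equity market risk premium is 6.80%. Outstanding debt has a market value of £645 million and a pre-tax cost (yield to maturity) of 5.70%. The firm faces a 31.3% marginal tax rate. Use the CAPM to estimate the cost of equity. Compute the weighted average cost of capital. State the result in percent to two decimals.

Cost of equity via CAPM: Re = 1.89% + 1.45 × 6.8% = 11.7500%.
Total capital V = 1574 + 645 = 2219.
Equity: weight = 1574/2219 = 0.7093; cost = 11.75%.
Debt: weight = 645/2219 = 0.2907; after-tax cost = 5.7% × (1 − 31.3%) = 3.9159%.
WACC = 0.7093 × 11.7500% + 0.2907 × 3.9159% = 9.4729%.

9.47%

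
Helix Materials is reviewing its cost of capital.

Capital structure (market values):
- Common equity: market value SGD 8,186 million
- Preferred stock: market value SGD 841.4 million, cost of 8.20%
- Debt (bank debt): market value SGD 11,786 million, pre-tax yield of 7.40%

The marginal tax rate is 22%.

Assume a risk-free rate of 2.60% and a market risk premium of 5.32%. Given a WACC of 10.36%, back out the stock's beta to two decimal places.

Total capital V = 8186 + 841.4 + 11786 = 20813.4.
Equity weight = 8186/20813.4 = 0.3933.
Preferred weight = 841.4/20813.4 = 0.0404.
Bank debt weight = 11786/20813.4 = 0.5663.
Debt contribution = 0.5663 × 7.4% × (1 − 22%) = 3.2685%.
Preferred contribution = 0.0404 × 8.2% = 0.3315%.
Required equity contribution = 10.36% − 3.6000% = 6.7600%  ⇒  Re = 17.1877%.
CAPM: 17.1877% = 2.6% + β × 5.32%  ⇒  β = 2.7420.

2.74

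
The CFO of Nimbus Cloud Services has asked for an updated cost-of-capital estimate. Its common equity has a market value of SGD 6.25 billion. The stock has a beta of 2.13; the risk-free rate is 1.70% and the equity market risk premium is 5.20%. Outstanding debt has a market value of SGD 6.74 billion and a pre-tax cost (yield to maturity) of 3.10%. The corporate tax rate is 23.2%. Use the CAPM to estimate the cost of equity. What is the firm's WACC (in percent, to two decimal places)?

7.38%

Cost of equity via CAPM: Re = 1.7% + 2.13 × 5.2% = 12.7760%.
Total capital V = 6.25 + 6.74 = 12.99.
Equity: weight = 6.25/12.99 = 0.4811; cost = 12.776%.
Debt: weight = 6.74/12.99 = 0.5189; after-tax cost = 3.1% × (1 − 23.2%) = 2.3808%.
WACC = 0.4811 × 12.7760% + 0.5189 × 2.3808% = 7.3823%.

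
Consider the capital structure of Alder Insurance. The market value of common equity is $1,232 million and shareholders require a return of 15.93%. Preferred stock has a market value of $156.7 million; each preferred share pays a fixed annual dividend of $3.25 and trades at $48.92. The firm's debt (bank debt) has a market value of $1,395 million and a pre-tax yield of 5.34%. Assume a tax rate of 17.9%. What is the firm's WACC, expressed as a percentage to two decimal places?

9.62%

Cost of preferred: Rp = 3.25 / 48.92 = 6.6435%.
Total capital V = 1232 + 156.7 + 1395 = 2783.7.
Equity: weight = 1232/2783.7 = 0.4426; cost = 15.93%.
Preferred: weight = 156.7/2783.7 = 0.0563; cost = 6.6435%.
Bank debt: weight = 1395/2783.7 = 0.5011; after-tax cost = 5.34% × (1 − 17.9%) = 4.3841%.
WACC = 0.4426 × 15.9300% + 0.0563 × 6.6435% + 0.5011 × 4.3841% = 9.6212%.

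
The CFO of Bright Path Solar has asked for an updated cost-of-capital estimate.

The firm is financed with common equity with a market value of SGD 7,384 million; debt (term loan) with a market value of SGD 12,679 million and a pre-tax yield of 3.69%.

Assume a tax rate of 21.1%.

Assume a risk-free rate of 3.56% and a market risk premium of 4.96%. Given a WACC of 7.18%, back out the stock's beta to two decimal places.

Total capital V = 7384 + 12679 = 20063.
Equity weight = 7384/20063 = 0.3680.
Term loan weight = 12679/20063 = 0.6320.
Debt contribution = 0.6320 × 3.69% × (1 − 21.1%) = 1.8399%.
Required equity contribution = 7.18% − 1.8399% = 5.3401%  ⇒  Re = 14.5096%.
CAPM: 14.5096% = 3.56% + β × 4.96%  ⇒  β = 2.2076.

2.21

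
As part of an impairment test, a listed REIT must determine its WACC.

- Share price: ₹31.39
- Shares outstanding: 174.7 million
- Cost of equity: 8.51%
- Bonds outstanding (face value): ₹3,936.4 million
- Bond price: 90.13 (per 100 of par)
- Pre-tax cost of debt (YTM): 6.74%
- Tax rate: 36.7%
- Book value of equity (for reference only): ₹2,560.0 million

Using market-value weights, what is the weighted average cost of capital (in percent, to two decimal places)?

6.84%

Market value of equity E = 31.39 × 174.7m = 5483.833m. Market value of debt D = 3936.4m × 90.13/100 = 3547.87732m.
Total capital V = 5483.833 + 3547.87732 = 9031.71032.
Equity: weight = 5483.833/9031.71032 = 0.6072; cost = 8.51%.
Bonds outstanding: weight = 3547.87732/9031.71032 = 0.3928; after-tax cost = 6.74% × (1 − 36.7%) = 4.2664%.
WACC = 0.6072 × 8.5100% + 0.3928 × 4.2664% = 6.8430%.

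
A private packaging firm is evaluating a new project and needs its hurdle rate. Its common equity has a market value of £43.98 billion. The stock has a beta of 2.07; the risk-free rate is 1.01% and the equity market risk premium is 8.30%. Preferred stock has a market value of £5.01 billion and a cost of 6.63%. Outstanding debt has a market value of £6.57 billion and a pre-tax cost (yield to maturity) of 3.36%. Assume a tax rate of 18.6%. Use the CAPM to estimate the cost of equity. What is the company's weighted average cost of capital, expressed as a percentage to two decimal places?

Cost of equity via CAPM: Re = 1.01% + 2.07 × 8.3% = 18.1910%.
Total capital V = 43.98 + 5.01 + 6.57 = 55.56.
Equity: weight = 43.98/55.56 = 0.7916; cost = 18.191%.
Preferred: weight = 5.01/55.56 = 0.0902; cost = 6.63%.
Debt: weight = 6.57/55.56 = 0.1183; after-tax cost = 3.36% × (1 − 18.6%) = 2.7350%.
WACC = 0.7916 × 18.1910% + 0.0902 × 6.6300% + 0.1183 × 2.7350% = 15.3208%.

15.32%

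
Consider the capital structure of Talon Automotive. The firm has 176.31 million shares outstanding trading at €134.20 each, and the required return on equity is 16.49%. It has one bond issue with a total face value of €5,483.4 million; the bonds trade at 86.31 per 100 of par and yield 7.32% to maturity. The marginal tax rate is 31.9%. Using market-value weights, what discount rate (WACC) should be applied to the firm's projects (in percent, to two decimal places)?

Market value of equity E = 134.2 × 176.31m = 23660.802m. Market value of debt D = 5483.4m × 86.31/100 = 4732.72254m.
Total capital V = 23660.802 + 4732.72254 = 28393.52454.
Equity: weight = 23660.802/28393.52454 = 0.8333; cost = 16.49%.
Bonds outstanding: weight = 4732.72254/28393.52454 = 0.1667; after-tax cost = 7.32% × (1 − 31.9%) = 4.9849%.
WACC = 0.8333 × 16.4900% + 0.1667 × 4.9849% = 14.5723%.

14.57%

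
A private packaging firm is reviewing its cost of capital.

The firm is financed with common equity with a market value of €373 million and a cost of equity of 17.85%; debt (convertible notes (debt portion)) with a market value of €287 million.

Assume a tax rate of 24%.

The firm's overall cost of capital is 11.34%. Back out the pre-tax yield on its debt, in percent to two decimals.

3.79%

Total capital V = 373 + 287 = 660.
Equity weight = 373/660 = 0.5652.
Convertible notes (debt portion) weight = 287/660 = 0.4348.
Equity contribution = 0.5652 × 17.85% = 10.0880%.
Remaining for debt = 11.34% − 10.0880% = 1.2520%.
Rd × (1 − 24%) × 0.4348 = 1.2520%  ⇒  Rd = 3.7885%.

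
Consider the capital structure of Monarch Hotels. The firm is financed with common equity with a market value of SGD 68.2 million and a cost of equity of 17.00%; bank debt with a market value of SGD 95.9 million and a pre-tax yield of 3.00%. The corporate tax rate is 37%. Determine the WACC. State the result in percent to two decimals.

8.17%

Total capital V = 68.2 + 95.9 = 164.1.
Equity: weight = 68.2/164.1 = 0.4156; cost = 17%.
Bank debt: weight = 95.9/164.1 = 0.5844; after-tax cost = 3% × (1 − 37%) = 1.8900%.
WACC = 0.4156 × 17.0000% + 0.5844 × 1.8900% = 8.1697%.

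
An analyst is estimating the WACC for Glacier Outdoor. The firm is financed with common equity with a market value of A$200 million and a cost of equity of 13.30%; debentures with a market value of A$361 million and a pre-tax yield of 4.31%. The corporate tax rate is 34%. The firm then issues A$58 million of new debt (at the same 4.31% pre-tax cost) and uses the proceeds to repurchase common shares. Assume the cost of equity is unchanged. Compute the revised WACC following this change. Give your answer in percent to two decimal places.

After the change:
Total capital V = 142 + 419 = 561.
Equity: weight = 142/561 = 0.2531; cost = 13.3%.
Debentures: weight = 419/561 = 0.7469; after-tax cost = 4.31% × (1 − 34%) = 2.8446%.
WACC = 0.2531 × 13.3000% + 0.7469 × 2.8446% = 5.4911%.

5.49%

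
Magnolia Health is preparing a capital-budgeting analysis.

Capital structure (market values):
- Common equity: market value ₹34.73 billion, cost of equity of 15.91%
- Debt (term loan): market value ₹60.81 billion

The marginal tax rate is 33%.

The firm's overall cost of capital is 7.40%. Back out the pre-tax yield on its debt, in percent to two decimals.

3.79%

Total capital V = 34.73 + 60.81 = 95.54.
Equity weight = 34.73/95.54 = 0.3635.
Term loan weight = 60.81/95.54 = 0.6365.
Equity contribution = 0.3635 × 15.91% = 5.7835%.
Remaining for debt = 7.4% − 5.7835% = 1.6165%.
Rd × (1 − 33%) × 0.6365 = 1.6165%  ⇒  Rd = 3.7907%.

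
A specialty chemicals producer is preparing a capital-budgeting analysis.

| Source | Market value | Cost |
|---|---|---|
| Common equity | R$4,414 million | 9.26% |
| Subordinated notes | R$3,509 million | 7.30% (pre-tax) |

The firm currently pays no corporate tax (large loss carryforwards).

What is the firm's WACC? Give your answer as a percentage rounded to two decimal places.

Total capital V = 4414 + 3509 = 7923.
Equity: weight = 4414/7923 = 0.5571; cost = 9.26%.
Subordinated notes: weight = 3509/7923 = 0.4429; after-tax cost = 7.3% × (1 − 0%) = 7.3000%.
WACC = 0.5571 × 9.2600% + 0.4429 × 7.3000% = 8.3919%.

8.39%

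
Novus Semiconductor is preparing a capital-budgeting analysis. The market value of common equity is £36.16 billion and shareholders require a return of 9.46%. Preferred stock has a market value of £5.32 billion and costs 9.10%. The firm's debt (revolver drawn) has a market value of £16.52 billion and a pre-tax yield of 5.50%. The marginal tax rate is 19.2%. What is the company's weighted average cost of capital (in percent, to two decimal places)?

8.00%

Total capital V = 36.16 + 5.32 + 16.52 = 58.
Equity: weight = 36.16/58 = 0.6234; cost = 9.46%.
Preferred: weight = 5.32/58 = 0.0917; cost = 9.1%.
Revolver drawn: weight = 16.52/58 = 0.2848; after-tax cost = 5.5% × (1 − 19.2%) = 4.4440%.
WACC = 0.6234 × 9.4600% + 0.0917 × 9.1000% + 0.2848 × 4.4440% = 7.9983%.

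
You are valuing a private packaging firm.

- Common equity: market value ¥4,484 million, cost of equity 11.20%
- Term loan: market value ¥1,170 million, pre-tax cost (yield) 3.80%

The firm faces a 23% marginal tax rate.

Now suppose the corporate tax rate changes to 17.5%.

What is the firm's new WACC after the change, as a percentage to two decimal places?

After the change:
Total capital V = 4484 + 1170 = 5654.
Equity: weight = 4484/5654 = 0.7931; cost = 11.2%.
Term loan: weight = 1170/5654 = 0.2069; after-tax cost = 3.8% × (1 − 17.5%) = 3.1350%.
WACC = 0.7931 × 11.2000% + 0.2069 × 3.1350% = 9.5311%.

9.53%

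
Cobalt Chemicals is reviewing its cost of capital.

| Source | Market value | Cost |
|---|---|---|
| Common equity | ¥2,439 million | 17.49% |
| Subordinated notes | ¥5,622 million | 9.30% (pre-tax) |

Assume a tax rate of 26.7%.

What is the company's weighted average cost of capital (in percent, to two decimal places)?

10.05%

Total capital V = 2439 + 5622 = 8061.
Equity: weight = 2439/8061 = 0.3026; cost = 17.49%.
Subordinated notes: weight = 5622/8061 = 0.6974; after-tax cost = 9.3% × (1 − 26.7%) = 6.8169%.
WACC = 0.3026 × 17.4900% + 0.6974 × 6.8169% = 10.0462%.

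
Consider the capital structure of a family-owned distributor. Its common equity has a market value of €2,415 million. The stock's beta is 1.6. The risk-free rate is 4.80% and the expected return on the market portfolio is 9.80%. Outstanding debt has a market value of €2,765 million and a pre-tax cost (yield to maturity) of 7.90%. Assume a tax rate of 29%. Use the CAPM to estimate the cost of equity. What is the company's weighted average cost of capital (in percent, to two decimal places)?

8.96%

Market risk premium = 9.8% − 4.8% = 5.0%.
Cost of equity via CAPM: Re = 4.8% + 1.6 × 5.0% = 12.8000%.
Total capital V = 2415 + 2765 = 5180.
Equity: weight = 2415/5180 = 0.4662; cost = 12.8%.
Debt: weight = 2765/5180 = 0.5338; after-tax cost = 7.9% × (1 − 29%) = 5.6090%.
WACC = 0.4662 × 12.8000% + 0.5338 × 5.6090% = 8.9616%.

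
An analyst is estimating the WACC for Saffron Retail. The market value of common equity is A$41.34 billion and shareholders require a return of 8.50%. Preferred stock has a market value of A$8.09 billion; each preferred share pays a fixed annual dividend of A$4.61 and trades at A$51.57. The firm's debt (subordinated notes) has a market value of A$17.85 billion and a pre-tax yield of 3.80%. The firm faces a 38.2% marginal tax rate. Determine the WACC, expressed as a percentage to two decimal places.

6.92%

Cost of preferred: Rp = 4.61 / 51.57 = 8.9393%.
Total capital V = 41.34 + 8.09 + 17.85 = 67.28.
Equity: weight = 41.34/67.28 = 0.6144; cost = 8.5%.
Preferred: weight = 8.09/67.28 = 0.1202; cost = 8.9393%.
Subordinated notes: weight = 17.85/67.28 = 0.2653; after-tax cost = 3.8% × (1 − 38.2%) = 2.3484%.
WACC = 0.6144 × 8.5000% + 0.1202 × 8.9393% + 0.2653 × 2.3484% = 6.9207%.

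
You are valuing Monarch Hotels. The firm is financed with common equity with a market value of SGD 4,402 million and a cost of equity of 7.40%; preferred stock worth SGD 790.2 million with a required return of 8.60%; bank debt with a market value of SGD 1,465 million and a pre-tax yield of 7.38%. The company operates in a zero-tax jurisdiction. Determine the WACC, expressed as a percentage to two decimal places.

Total capital V = 4402 + 790.2 + 1465 = 6657.2.
Equity: weight = 4402/6657.2 = 0.6612; cost = 7.4%.
Preferred: weight = 790.2/6657.2 = 0.1187; cost = 8.6%.
Bank debt: weight = 1465/6657.2 = 0.2201; after-tax cost = 7.38% × (1 − 0%) = 7.3800%.
WACC = 0.6612 × 7.4000% + 0.1187 × 8.6000% + 0.2201 × 7.3800% = 7.5380%.

7.54%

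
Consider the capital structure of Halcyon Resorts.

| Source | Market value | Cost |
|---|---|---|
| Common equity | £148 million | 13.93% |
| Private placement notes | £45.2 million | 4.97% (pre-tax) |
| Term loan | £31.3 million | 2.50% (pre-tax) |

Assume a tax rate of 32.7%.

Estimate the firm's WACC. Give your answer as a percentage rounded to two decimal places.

Total capital V = 148 + 45.2 + 31.3 = 224.5.
Equity: weight = 148/224.5 = 0.6592; cost = 13.93%.
Private placement notes: weight = 45.2/224.5 = 0.2013; after-tax cost = 4.97% × (1 − 32.7%) = 3.3448%.
Term loan: weight = 31.3/224.5 = 0.1394; after-tax cost = 2.5% × (1 − 32.7%) = 1.6825%.
WACC = 0.6592 × 13.9300% + 0.2013 × 3.3448% + 0.1394 × 1.6825% = 10.0913%.

10.09%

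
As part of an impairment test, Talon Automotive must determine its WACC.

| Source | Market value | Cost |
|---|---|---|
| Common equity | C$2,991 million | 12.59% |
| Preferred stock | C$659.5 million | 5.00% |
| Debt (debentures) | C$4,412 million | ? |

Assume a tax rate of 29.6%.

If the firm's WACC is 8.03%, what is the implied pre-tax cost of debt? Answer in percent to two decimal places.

7.66%

Total capital V = 2991 + 659.5 + 4412 = 8062.5.
Equity weight = 2991/8062.5 = 0.3710.
Preferred weight = 659.5/8062.5 = 0.0818.
Debentures weight = 4412/8062.5 = 0.5472.
Equity contribution = 0.3710 × 12.59% = 4.6706%.
Preferred contribution = 0.0818 × 5% = 0.4090%.
Remaining for debt = 8.03% − 5.0796% = 2.9504%.
Rd × (1 − 29.6%) × 0.5472 = 2.9504%  ⇒  Rd = 7.6585%.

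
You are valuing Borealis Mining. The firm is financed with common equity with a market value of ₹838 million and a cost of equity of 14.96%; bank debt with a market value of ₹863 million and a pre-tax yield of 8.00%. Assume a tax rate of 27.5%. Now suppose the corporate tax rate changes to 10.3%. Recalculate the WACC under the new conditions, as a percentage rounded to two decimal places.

After the change:
Total capital V = 838 + 863 = 1701.
Equity: weight = 838/1701 = 0.4927; cost = 14.96%.
Bank debt: weight = 863/1701 = 0.5073; after-tax cost = 8% × (1 − 10.3%) = 7.1760%.
WACC = 0.4927 × 14.9600% + 0.5073 × 7.1760% = 11.0108%.

11.01%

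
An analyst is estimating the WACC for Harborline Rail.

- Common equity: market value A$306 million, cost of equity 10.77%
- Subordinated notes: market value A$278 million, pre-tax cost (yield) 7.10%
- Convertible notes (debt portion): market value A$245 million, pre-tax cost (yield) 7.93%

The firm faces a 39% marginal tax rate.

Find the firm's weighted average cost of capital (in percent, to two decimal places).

Total capital V = 306 + 278 + 245 = 829.
Equity: weight = 306/829 = 0.3691; cost = 10.77%.
Subordinated notes: weight = 278/829 = 0.3353; after-tax cost = 7.1% × (1 − 39%) = 4.3310%.
Convertible notes (debt portion): weight = 245/829 = 0.2955; after-tax cost = 7.93% × (1 − 39%) = 4.8373%.
WACC = 0.3691 × 10.7700% + 0.3353 × 4.3310% + 0.2955 × 4.8373% = 6.8574%.

6.86%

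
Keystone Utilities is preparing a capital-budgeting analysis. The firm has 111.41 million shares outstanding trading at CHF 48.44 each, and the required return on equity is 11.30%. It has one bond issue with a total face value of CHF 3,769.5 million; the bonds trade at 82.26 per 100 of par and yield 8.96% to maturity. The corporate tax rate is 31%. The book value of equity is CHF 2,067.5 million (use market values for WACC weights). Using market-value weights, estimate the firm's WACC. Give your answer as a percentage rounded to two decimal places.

Market value of equity E = 48.44 × 111.41m = 5396.7004m. Market value of debt D = 3769.5m × 82.26/100 = 3100.7907m.
Total capital V = 5396.7004 + 3100.7907 = 8497.4911.
Equity: weight = 5396.7004/8497.4911 = 0.6351; cost = 11.3%.
Bonds outstanding: weight = 3100.7907/8497.4911 = 0.3649; after-tax cost = 8.96% × (1 − 31%) = 6.1824%.
WACC = 0.6351 × 11.3000% + 0.3649 × 6.1824% = 9.4326%.

9.43%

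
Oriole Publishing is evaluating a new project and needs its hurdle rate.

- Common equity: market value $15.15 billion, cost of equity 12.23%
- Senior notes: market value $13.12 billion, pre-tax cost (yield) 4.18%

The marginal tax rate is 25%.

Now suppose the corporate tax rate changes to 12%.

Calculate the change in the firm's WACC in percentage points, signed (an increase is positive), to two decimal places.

Current WACC:
Total capital V = 15.15 + 13.12 = 28.27.
Equity: weight = 15.15/28.27 = 0.5359; cost = 12.23%.
Senior notes: weight = 13.12/28.27 = 0.4641; after-tax cost = 4.18% × (1 − 25%) = 3.1350%.
WACC = 0.5359 × 12.2300% + 0.4641 × 3.1350% = 8.0090%.
After the change:
Total capital V = 15.15 + 13.12 = 28.27.
Equity: weight = 15.15/28.27 = 0.5359; cost = 12.23%.
Senior notes: weight = 13.12/28.27 = 0.4641; after-tax cost = 4.18% × (1 − 12%) = 3.6784%.
WACC = 0.5359 × 12.2300% + 0.4641 × 3.6784% = 8.2612%.
Change in WACC = 8.2612% − 8.0090% = 0.2522 pp.

+0.25 pp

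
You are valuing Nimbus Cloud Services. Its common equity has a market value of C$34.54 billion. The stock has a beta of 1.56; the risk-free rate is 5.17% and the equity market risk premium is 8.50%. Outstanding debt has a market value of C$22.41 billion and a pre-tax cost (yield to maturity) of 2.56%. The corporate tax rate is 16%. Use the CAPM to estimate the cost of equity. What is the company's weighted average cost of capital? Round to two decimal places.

12.02%

Cost of equity via CAPM: Re = 5.17% + 1.56 × 8.5% = 18.4300%.
Total capital V = 34.54 + 22.41 = 56.95.
Equity: weight = 34.54/56.95 = 0.6065; cost = 18.43%.
Debt: weight = 22.41/56.95 = 0.3935; after-tax cost = 2.56% × (1 − 16%) = 2.1504%.
WACC = 0.6065 × 18.4300% + 0.3935 × 2.1504% = 12.0239%.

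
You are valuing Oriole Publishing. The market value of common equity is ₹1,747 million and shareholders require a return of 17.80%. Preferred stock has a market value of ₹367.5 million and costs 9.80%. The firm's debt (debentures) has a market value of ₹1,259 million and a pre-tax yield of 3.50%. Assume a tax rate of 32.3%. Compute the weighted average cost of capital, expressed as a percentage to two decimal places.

11.17%

Total capital V = 1747 + 367.5 + 1259 = 3373.5.
Equity: weight = 1747/3373.5 = 0.5179; cost = 17.8%.
Preferred: weight = 367.5/3373.5 = 0.1089; cost = 9.8%.
Debentures: weight = 1259/3373.5 = 0.3732; after-tax cost = 3.5% × (1 − 32.3%) = 2.3695%.
WACC = 0.5179 × 17.8000% + 0.1089 × 9.8000% + 0.3732 × 2.3695% = 11.1698%.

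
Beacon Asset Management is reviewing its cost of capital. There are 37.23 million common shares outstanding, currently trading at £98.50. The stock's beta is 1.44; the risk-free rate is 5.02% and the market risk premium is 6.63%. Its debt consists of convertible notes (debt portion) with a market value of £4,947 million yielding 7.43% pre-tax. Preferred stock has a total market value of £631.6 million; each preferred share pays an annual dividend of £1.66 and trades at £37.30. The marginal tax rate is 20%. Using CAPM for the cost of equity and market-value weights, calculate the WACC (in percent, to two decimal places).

9.26%

Cost of equity via CAPM: Re = 5.02% + 1.44 × 6.63% = 14.5672%.
Cost of preferred: Rp = 1.66 / 37.3 = 4.4504%.
Market value of equity E = 98.5 × 37.23m = 3667.155m.
Total capital V = 3667.155 + 631.6 + 4947 = 9245.755.
Equity: weight = 3667.155/9245.755 = 0.3966; cost = 14.5672%.
Preferred: weight = 631.6/9245.755 = 0.0683; cost = 4.4504%.
Convertible notes (debt portion): weight = 4947/9245.755 = 0.5351; after-tax cost = 7.43% × (1 − 20%) = 5.9440%.
WACC = 0.3966 × 14.5672% + 0.0683 × 4.4504% + 0.5351 × 5.9440% = 9.2622%.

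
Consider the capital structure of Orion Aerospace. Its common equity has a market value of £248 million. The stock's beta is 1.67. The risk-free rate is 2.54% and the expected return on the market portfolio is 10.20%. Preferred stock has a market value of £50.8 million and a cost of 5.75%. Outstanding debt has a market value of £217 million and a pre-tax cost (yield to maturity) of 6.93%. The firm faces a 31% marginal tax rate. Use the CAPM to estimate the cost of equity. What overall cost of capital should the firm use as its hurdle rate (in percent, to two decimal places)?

9.95%

Market risk premium = 10.2% − 2.54% = 7.66%.
Cost of equity via CAPM: Re = 2.54% + 1.67 × 7.66% = 15.3322%.
Total capital V = 248 + 50.8 + 217 = 515.8.
Equity: weight = 248/515.8 = 0.4808; cost = 15.3322%.
Preferred: weight = 50.8/515.8 = 0.0985; cost = 5.75%.
Debt: weight = 217/515.8 = 0.4207; after-tax cost = 6.93% × (1 − 31%) = 4.7817%.
WACC = 0.4808 × 15.3322% + 0.0985 × 5.7500% + 0.4207 × 4.7817% = 9.9498%.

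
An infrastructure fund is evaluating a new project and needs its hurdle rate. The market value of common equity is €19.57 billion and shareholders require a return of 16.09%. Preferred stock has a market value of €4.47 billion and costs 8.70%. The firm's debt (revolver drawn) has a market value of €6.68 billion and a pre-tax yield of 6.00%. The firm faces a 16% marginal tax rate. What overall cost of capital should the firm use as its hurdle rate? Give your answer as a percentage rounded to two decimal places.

Total capital V = 19.57 + 4.47 + 6.68 = 30.72.
Equity: weight = 19.57/30.72 = 0.6370; cost = 16.09%.
Preferred: weight = 4.47/30.72 = 0.1455; cost = 8.7%.
Revolver drawn: weight = 6.68/30.72 = 0.2174; after-tax cost = 6% × (1 − 16%) = 5.0400%.
WACC = 0.6370 × 16.0900% + 0.1455 × 8.7000% + 0.2174 × 5.0400% = 12.6119%.

12.61%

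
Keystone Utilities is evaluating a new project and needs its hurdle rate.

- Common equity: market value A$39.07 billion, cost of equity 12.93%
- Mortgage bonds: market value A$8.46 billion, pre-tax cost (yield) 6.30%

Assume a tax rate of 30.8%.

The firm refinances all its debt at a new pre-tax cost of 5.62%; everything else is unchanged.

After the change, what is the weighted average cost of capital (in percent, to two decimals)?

After the change:
Total capital V = 39.07 + 8.46 = 47.53.
Equity: weight = 39.07/47.53 = 0.8220; cost = 12.93%.
Mortgage bonds: weight = 8.46/47.53 = 0.1780; after-tax cost = 5.62% × (1 − 30.8%) = 3.8890%.
WACC = 0.8220 × 12.9300% + 0.1780 × 3.8890% = 11.3208%.

11.32%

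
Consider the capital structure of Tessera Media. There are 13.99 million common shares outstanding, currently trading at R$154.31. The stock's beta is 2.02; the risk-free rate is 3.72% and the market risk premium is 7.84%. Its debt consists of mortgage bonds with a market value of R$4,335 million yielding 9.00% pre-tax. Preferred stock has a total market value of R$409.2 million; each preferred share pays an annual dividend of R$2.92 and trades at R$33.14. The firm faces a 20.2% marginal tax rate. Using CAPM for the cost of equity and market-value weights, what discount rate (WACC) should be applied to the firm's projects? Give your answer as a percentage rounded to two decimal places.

Cost of equity via CAPM: Re = 3.72% + 2.02 × 7.84% = 19.5568%.
Cost of preferred: Rp = 2.92 / 33.14 = 8.8111%.
Market value of equity E = 154.31 × 13.99m = 2158.7969m.
Total capital V = 2158.7969 + 409.2 + 4335 = 6902.9969.
Equity: weight = 2158.7969/6902.9969 = 0.3127; cost = 19.5568%.
Preferred: weight = 409.2/6902.9969 = 0.0593; cost = 8.8111%.
Mortgage bonds: weight = 4335/6902.9969 = 0.6280; after-tax cost = 9% × (1 − 20.2%) = 7.1820%.
WACC = 0.3127 × 19.5568% + 0.0593 × 8.8111% + 0.6280 × 7.1820% = 11.1486%.

11.15%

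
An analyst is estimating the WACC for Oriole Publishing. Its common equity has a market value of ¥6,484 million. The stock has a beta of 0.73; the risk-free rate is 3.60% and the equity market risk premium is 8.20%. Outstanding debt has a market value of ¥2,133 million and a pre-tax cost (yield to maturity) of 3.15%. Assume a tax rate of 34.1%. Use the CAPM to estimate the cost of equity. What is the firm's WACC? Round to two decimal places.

Cost of equity via CAPM: Re = 3.6% + 0.73 × 8.2% = 9.5860%.
Total capital V = 6484 + 2133 = 8617.
Equity: weight = 6484/8617 = 0.7525; cost = 9.586%.
Debt: weight = 2133/8617 = 0.2475; after-tax cost = 3.15% × (1 − 34.1%) = 2.0758%.
WACC = 0.7525 × 9.5860% + 0.2475 × 2.0758% = 7.7270%.

7.73%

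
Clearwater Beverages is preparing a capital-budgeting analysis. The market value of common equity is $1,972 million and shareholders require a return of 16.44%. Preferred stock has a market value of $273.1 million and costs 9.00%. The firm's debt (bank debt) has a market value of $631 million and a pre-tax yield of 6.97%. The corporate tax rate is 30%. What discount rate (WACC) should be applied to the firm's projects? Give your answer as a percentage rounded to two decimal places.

13.20%

Total capital V = 1972 + 273.1 + 631 = 2876.1.
Equity: weight = 1972/2876.1 = 0.6857; cost = 16.44%.
Preferred: weight = 273.1/2876.1 = 0.0950; cost = 9%.
Bank debt: weight = 631/2876.1 = 0.2194; after-tax cost = 6.97% × (1 − 30%) = 4.8790%.
WACC = 0.6857 × 16.4400% + 0.0950 × 9.0000% + 0.2194 × 4.8790% = 13.1971%.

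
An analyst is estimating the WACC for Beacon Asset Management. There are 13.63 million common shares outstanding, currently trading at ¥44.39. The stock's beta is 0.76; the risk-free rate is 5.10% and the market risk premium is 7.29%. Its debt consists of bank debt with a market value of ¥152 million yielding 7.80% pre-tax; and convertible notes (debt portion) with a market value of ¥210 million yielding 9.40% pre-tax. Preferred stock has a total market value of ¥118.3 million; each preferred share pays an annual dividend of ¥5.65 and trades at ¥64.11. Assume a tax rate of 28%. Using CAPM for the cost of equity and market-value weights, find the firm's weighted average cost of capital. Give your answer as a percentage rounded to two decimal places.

8.99%

Cost of equity via CAPM: Re = 5.1% + 0.76 × 7.29% = 10.6404%.
Cost of preferred: Rp = 5.65 / 64.11 = 8.8130%.
Market value of equity E = 44.39 × 13.63m = 605.0357m.
Total capital V = 605.0357 + 118.3 + 152 + 210 = 1085.3357.
Equity: weight = 605.0357/1085.3357 = 0.5575; cost = 10.6404%.
Preferred: weight = 118.3/1085.3357 = 0.1090; cost = 8.813%.
Bank debt: weight = 152/1085.3357 = 0.1400; after-tax cost = 7.8% × (1 − 28%) = 5.6160%.
Convertible notes (debt portion): weight = 210/1085.3357 = 0.1935; after-tax cost = 9.4% × (1 − 28%) = 6.7680%.
WACC = 0.5575 × 10.6404% + 0.1090 × 8.8130% + 0.1400 × 5.6160% + 0.1935 × 6.7680% = 8.9883%.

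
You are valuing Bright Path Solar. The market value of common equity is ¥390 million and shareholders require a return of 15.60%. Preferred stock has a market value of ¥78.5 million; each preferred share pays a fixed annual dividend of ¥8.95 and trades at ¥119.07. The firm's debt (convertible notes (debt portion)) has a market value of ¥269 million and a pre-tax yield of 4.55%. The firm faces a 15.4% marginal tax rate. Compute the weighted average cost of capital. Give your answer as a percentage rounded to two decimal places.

Cost of preferred: Rp = 8.95 / 119.07 = 7.5166%.
Total capital V = 390 + 78.5 + 269 = 737.5.
Equity: weight = 390/737.5 = 0.5288; cost = 15.6%.
Preferred: weight = 78.5/737.5 = 0.1064; cost = 7.5166%.
Convertible notes (debt portion): weight = 269/737.5 = 0.3647; after-tax cost = 4.55% × (1 − 15.4%) = 3.8493%.
WACC = 0.5288 × 15.6000% + 0.1064 × 7.5166% + 0.3647 × 3.8493% = 10.4536%.

10.45%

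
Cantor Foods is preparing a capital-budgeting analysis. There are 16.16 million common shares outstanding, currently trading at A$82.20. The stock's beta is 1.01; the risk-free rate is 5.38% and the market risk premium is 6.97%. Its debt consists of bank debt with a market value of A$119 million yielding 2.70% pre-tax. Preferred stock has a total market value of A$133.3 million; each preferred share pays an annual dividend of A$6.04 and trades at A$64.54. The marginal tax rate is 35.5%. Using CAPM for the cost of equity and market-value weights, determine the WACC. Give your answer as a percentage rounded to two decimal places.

11.36%

Cost of equity via CAPM: Re = 5.38% + 1.01 × 6.97% = 12.4197%.
Cost of preferred: Rp = 6.04 / 64.54 = 9.3585%.
Market value of equity E = 82.2 × 16.16m = 1328.352m.
Total capital V = 1328.352 + 133.3 + 119 = 1580.652.
Equity: weight = 1328.352/1580.652 = 0.8404; cost = 12.4197%.
Preferred: weight = 133.3/1580.652 = 0.0843; cost = 9.3585%.
Bank debt: weight = 119/1580.652 = 0.0753; after-tax cost = 2.7% × (1 − 35.5%) = 1.7415%.
WACC = 0.8404 × 12.4197% + 0.0843 × 9.3585% + 0.0753 × 1.7415% = 11.3576%.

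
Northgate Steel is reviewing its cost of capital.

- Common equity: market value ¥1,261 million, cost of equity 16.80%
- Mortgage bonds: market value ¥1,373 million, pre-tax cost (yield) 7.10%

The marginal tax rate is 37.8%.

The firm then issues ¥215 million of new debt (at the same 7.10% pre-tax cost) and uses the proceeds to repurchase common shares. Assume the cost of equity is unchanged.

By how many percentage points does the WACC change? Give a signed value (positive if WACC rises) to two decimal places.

-1.01 pp

Current WACC:
Total capital V = 1261 + 1373 = 2634.
Equity: weight = 1261/2634 = 0.4787; cost = 16.8%.
Mortgage bonds: weight = 1373/2634 = 0.5213; after-tax cost = 7.1% × (1 − 37.8%) = 4.4162%.
WACC = 0.4787 × 16.8000% + 0.5213 × 4.4162% = 10.3448%.
After the change:
Total capital V = 1046 + 1588 = 2634.
Equity: weight = 1046/2634 = 0.3971; cost = 16.8%.
Mortgage bonds: weight = 1588/2634 = 0.6029; after-tax cost = 7.1% × (1 − 37.8%) = 4.4162%.
WACC = 0.3971 × 16.8000% + 0.6029 × 4.4162% = 9.3340%.
Change in WACC = 9.3340% − 10.3448% = -1.0108 pp.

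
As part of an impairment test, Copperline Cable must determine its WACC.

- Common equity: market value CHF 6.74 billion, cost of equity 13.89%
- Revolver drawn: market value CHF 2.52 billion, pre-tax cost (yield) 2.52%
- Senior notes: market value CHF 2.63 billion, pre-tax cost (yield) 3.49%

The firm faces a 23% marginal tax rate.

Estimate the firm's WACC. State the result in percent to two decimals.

8.88%

Total capital V = 6.74 + 2.52 + 2.63 = 11.89.
Equity: weight = 6.74/11.89 = 0.5669; cost = 13.89%.
Revolver drawn: weight = 2.52/11.89 = 0.2119; after-tax cost = 2.52% × (1 − 23%) = 1.9404%.
Senior notes: weight = 2.63/11.89 = 0.2212; after-tax cost = 3.49% × (1 − 23%) = 2.6873%.
WACC = 0.5669 × 13.8900% + 0.2119 × 1.9404% + 0.2212 × 2.6873% = 8.8794%.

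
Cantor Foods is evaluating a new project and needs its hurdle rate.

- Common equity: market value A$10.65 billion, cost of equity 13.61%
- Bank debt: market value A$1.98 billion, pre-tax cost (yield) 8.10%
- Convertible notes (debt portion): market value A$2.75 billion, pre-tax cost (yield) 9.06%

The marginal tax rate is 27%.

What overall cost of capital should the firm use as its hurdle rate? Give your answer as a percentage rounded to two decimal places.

Total capital V = 10.65 + 1.98 + 2.75 = 15.38.
Equity: weight = 10.65/15.38 = 0.6925; cost = 13.61%.
Bank debt: weight = 1.98/15.38 = 0.1287; after-tax cost = 8.1% × (1 − 27%) = 5.9130%.
Convertible notes (debt portion): weight = 2.75/15.38 = 0.1788; after-tax cost = 9.06% × (1 − 27%) = 6.6138%.
WACC = 0.6925 × 13.6100% + 0.1287 × 5.9130% + 0.1788 × 6.6138% = 11.3682%.

11.37%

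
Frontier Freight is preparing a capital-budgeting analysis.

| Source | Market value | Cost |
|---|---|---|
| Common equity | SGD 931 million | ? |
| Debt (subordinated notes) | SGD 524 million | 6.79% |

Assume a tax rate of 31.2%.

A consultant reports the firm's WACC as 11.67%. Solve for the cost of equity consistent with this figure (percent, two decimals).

Total capital V = 931 + 524 = 1455.
Equity weight = 931/1455 = 0.6399.
Subordinated notes weight = 524/1455 = 0.3601.
Debt contribution = 0.3601 × 6.79% × (1 − 31.2%) = 1.6824%.
Required equity contribution = 11.67% − 1.6824% = 9.9876%.
Re = 9.9876% / 0.6399 = 15.6090%.

15.61%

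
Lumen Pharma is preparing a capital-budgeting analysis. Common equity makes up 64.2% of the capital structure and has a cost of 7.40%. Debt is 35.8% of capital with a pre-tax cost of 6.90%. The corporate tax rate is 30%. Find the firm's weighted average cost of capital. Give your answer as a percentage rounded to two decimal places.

6.48%

After-tax cost of debt = 6.9% × (1 − 30%) = 4.8300%.
WACC = 0.642 × 7.4000% + 0.358 × 4.8300% = 6.4799%.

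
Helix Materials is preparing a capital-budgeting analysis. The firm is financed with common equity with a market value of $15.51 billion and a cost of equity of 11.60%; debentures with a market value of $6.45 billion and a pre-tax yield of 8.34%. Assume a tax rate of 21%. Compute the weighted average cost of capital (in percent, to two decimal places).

Total capital V = 15.51 + 6.45 = 21.96.
Equity: weight = 15.51/21.96 = 0.7063; cost = 11.6%.
Debentures: weight = 6.45/21.96 = 0.2937; after-tax cost = 8.34% × (1 − 21%) = 6.5886%.
WACC = 0.7063 × 11.6000% + 0.2937 × 6.5886% = 10.1281%.

10.13%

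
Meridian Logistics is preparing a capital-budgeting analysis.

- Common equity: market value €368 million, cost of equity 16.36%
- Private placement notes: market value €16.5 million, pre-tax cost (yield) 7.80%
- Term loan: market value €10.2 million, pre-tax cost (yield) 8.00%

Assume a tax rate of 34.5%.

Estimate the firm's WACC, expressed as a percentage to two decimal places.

15.60%

Total capital V = 368 + 16.5 + 10.2 = 394.7.
Equity: weight = 368/394.7 = 0.9324; cost = 16.36%.
Private placement notes: weight = 16.5/394.7 = 0.0418; after-tax cost = 7.8% × (1 − 34.5%) = 5.1090%.
Term loan: weight = 10.2/394.7 = 0.0258; after-tax cost = 8% × (1 − 34.5%) = 5.2400%.
WACC = 0.9324 × 16.3600% + 0.0418 × 5.1090% + 0.0258 × 5.2400% = 15.6023%.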